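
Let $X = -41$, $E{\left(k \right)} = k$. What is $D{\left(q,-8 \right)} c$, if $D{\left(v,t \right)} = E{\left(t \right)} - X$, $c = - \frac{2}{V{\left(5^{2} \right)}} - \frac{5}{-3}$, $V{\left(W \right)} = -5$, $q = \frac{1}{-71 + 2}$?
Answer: $\frac{341}{5} \approx 68.2$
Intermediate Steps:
$q = - \frac{1}{69}$ ($q = \frac{1}{-69} = - \frac{1}{69} \approx -0.014493$)
$c = \frac{31}{15}$ ($c = - \frac{2}{-5} - \frac{5}{-3} = \left(-2\right) \left(- \frac{1}{5}\right) - - \frac{5}{3} = \frac{2}{5} + \frac{5}{3} = \frac{31}{15} \approx 2.0667$)
$D{\left(v,t \right)} = 41 + t$ ($D{\left(v,t \right)} = t - -41 = t + 41 = 41 + t$)
$D{\left(q,-8 \right)} c = \left(41 - 8\right) \frac{31}{15} = 33 \cdot \frac{31}{15} = \frac{341}{5}$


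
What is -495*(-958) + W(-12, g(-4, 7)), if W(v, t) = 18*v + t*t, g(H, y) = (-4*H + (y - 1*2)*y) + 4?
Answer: 477019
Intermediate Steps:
g(H, y) = 4 - 4*H + y*(-2 + y) (g(H, y) = (-4*H + (y - 2)*y) + 4 = (-4*H + (-2 + y)*y) + 4 = (-4*H + y*(-2 + y)) + 4 = 4 - 4*H + y*(-2 + y))
W(v, t) = t**2 + 18*v (W(v, t) = 18*v + t**2 = t**2 + 18*v)
-495*(-958) + W(-12, g(-4, 7)) = -495*(-958) + ((4 + 7**2 - 4*(-4) - 2*7)**2 + 18*(-12)) = 474210 + ((4 + 49 + 16 - 14)**2 - 216) = 474210 + (55**2 - 216) = 474210 + (3025 - 216) = 474210 + 2809 = 477019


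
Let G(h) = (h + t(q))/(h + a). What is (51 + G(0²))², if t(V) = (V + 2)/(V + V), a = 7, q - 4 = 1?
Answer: 261121/100 ≈ 2611.2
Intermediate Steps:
q = 5 (q = 4 + 1 = 5)
t(V) = (2 + V)/(2*V) (t(V) = (2 + V)/((2*V)) = (2 + V)*(1/(2*V)) = (2 + V)/(2*V))
G(h) = (7/10 + h)/(7 + h) (G(h) = (h + (½)*(2 + 5)/5)/(h + 7) = (h + (½)*(⅕)*7)/(7 + h) = (h + 7/10)/(7 + h) = (7/10 + h)/(7 + h))
(51 + G(0²))² = (51 + (7/10 + 0²)/(7 + 0²))² = (51 + (7/10 + 0)/(7 + 0))² = (51 + (7/10)/7)² = (51 + (⅐)*(7/10))² = (51 + ⅒)² = (511/10)² = 261121/100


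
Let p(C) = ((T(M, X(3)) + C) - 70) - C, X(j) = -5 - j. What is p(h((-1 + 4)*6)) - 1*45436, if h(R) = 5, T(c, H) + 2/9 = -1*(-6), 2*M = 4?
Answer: -409502/9 ≈ -45500.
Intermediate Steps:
M = 2 (M = (½)*4 = 2)
T(c, H) = 52/9 (T(c, H) = -2/9 - 1*(-6) = -2/9 + 6 = 52/9)
p(C) = -578/9 (p(C) = ((52/9 + C) - 70) - C = (-578/9 + C) - C = -578/9)
p(h((-1 + 4)*6)) - 1*45436 = -578/9 - 1*45436 = -578/9 - 45436 = -409502/9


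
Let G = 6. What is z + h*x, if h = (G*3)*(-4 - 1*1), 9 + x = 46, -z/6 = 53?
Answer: -3648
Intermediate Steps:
z = -318 (z = -6*53 = -318)
x = 37 (x = -9 + 46 = 37)
h = -90 (h = (6*3)*(-4 - 1*1) = 18*(-4 - 1) = 18*(-5) = -90)
z + h*x = -318 - 90*37 = -318 - 3330 = -3648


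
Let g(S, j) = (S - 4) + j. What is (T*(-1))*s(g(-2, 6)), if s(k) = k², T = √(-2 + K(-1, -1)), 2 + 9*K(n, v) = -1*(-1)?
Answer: 0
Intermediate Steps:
K(n, v) = -⅑ (K(n, v) = -2/9 + (-1*(-1))/9 = -2/9 + (⅑)*1 = -2/9 + ⅑ = -⅑)
T = I*√19/3 (T = √(-2 - ⅑) = √(-19/9) = I*√19/3 ≈ 1.453*I)
g(S, j) = -4 + S + j (g(S, j) = (-4 + S) + j = -4 + S + j)
(T*(-1))*s(g(-2, 6)) = ((I*√19/3)*(-1))*(-4 - 2 + 6)² = -I*√19/3*0² = -I*√19/3*0 = 0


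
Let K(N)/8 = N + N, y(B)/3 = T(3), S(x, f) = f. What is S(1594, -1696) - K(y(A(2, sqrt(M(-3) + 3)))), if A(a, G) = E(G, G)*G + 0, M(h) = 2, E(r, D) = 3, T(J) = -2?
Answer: -1600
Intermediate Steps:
A(a, G) = 3*G (A(a, G) = 3*G + 0 = 3*G)
y(B) = -6 (y(B) = 3*(-2) = -6)
K(N) = 16*N (K(N) = 8*(N + N) = 8*(2*N) = 16*N)
S(1594, -1696) - K(y(A(2, sqrt(M(-3) + 3)))) = -1696 - 16*(-6) = -1696 - 1*(-96) = -1696 + 96 = -1600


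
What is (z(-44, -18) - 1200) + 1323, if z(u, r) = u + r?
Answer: 61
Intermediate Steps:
z(u, r) = r + u
(z(-44, -18) - 1200) + 1323 = ((-18 - 44) - 1200) + 1323 = (-62 - 1200) + 1323 = -1262 + 1323 = 61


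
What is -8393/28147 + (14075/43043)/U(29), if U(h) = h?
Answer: -1440052578/5019201187 ≈ -0.28691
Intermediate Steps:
-8393/28147 + (14075/43043)/U(29) = -8393/28147 + (14075/43043)/29 = -8393*1/28147 + (14075*(1/43043))*(1/29) = -1199/4021 + (14075/43043)*(1/29) = -1199/4021 + 14075/1248247 = -1440052578/5019201187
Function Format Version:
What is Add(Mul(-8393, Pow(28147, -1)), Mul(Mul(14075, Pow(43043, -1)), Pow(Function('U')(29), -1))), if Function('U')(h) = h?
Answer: Rational(-1440052578, 5019201187) ≈ -0.28691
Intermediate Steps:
Add(Mul(-8393, Pow(28147, -1)), Mul(Mul(14075, Pow(43043, -1)), Pow(Function('U')(29), -1))) = Add(Mul(-8393, Pow(28147, -1)), Mul(Mul(14075, Pow(43043, -1)), Pow(29, -1))) = Add(Mul(-8393, Rational(1, 28147)), Mul(Mul(14075, Rational(1, 43043)), Rational(1, 29))) = Add(Rational(-1199, 4021), Mul(Rational(14075, 43043), Rational(1, 29))) = Add(Rational(-1199, 4021), Rational(14075, 1248247)) = Rational(-1440052578, 5019201187)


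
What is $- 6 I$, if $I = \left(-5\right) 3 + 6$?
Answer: $54$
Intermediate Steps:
$I = -9$ ($I = -15 + 6 = -9$)
$- 6 I = \left(-6\right) \left(-9\right) = 54$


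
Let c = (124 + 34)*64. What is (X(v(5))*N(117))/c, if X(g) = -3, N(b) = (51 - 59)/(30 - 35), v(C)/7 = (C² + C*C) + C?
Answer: -3/6320 ≈ -0.00047468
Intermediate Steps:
v(C) = 7*C + 14*C² (v(C) = 7*((C² + C*C) + C) = 7*((C² + C²) + C) = 7*(2*C² + C) = 7*(C + 2*C²) = 7*C + 14*C²)
N(b) = 8/5 (N(b) = -8/(-5) = -8*(-⅕) = 8/5)
c = 10112 (c = 158*64 = 10112)
(X(v(5))*N(117))/c = -3*8/5/10112 = -24/5*1/10112 = -3/6320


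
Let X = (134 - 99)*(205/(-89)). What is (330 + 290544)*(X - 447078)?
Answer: -11575946610258/89 ≈ -1.3007e+11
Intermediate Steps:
X = -7175/89 (X = 35*(205*(-1/89)) = 35*(-205/89) = -7175/89 ≈ -80.618)
(330 + 290544)*(X - 447078) = (330 + 290544)*(-7175/89 - 447078) = 290874*(-39797117/89) = -11575946610258/89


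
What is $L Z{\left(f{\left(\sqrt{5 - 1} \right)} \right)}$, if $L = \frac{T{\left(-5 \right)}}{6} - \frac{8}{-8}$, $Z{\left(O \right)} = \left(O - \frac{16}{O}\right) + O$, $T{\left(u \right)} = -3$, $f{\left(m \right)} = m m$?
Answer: $2$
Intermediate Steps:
$f{\left(m \right)} = m^{2}$
$Z{\left(O \right)} = - \frac{16}{O} + 2 O$
$L = \frac{1}{2}$ ($L = - \frac{3}{6} - \frac{8}{-8} = \left(-3\right) \frac{1}{6} - -1 = - \frac{1}{2} + 1 = \frac{1}{2} \approx 0.5$)
$L Z{\left(f{\left(\sqrt{5 - 1} \right)} \right)} = \frac{- \frac{16}{\left(\sqrt{5 - 1}\right)^{2}} + 2 \left(\sqrt{5 - 1}\right)^{2}}{2} = \frac{- \frac{16}{\left(\sqrt{4}\right)^{2}} + 2 \left(\sqrt{4}\right)^{2}}{2} = \frac{- \frac{16}{2^{2}} + 2 \cdot 2^{2}}{2} = \frac{- \frac{16}{4} + 2 \cdot 4}{2} = \frac{\left(-16\right) \frac{1}{4} + 8}{2} = \frac{-4 + 8}{2} = \frac{1}{2} \cdot 4 = 2$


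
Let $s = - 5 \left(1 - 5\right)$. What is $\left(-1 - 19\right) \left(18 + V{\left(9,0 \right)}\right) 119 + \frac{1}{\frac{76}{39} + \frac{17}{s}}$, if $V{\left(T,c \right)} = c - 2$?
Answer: $- \frac{83127860}{2183} \approx -38080.0$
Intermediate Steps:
$V{\left(T,c \right)} = -2 + c$ ($V{\left(T,c \right)} = c - 2 = -2 + c$)
$s = 20$ ($s = \left(-5\right) \left(-4\right) = 20$)
$\left(-1 - 19\right) \left(18 + V{\left(9,0 \right)}\right) 119 + \frac{1}{\frac{76}{39} + \frac{17}{s}} = \left(-1 - 19\right) \left(18 + \left(-2 + 0\right)\right) 119 + \frac{1}{\frac{76}{39} + \frac{17}{20}} = - 20 \left(18 - 2\right) 119 + \frac{1}{76 \cdot \frac{1}{39} + 17 \cdot \frac{1}{20}} = \left(-20\right) 16 \cdot 119 + \frac{1}{\frac{76}{39} + \frac{17}{20}} = \left(-320\right) 119 + \frac{1}{\frac{2183}{780}} = -38080 + \frac{780}{2183} = - \frac{83127860}{2183}$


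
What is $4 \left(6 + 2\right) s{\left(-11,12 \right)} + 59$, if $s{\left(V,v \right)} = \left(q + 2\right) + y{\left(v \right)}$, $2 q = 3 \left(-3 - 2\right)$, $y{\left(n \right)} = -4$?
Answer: $-245$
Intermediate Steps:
$q = - \frac{15}{2}$ ($q = \frac{3 \left(-3 - 2\right)}{2} = \frac{3 \left(-5\right)}{2} = \frac{1}{2} \left(-15\right) = - \frac{15}{2} \approx -7.5$)
$s{\left(V,v \right)} = - \frac{19}{2}$ ($s{\left(V,v \right)} = \left(- \frac{15}{2} + 2\right) - 4 = - \frac{11}{2} - 4 = - \frac{19}{2}$)
$4 \left(6 + 2\right) s{\left(-11,12 \right)} + 59 = 4 \left(6 + 2\right) \left(- \frac{19}{2}\right) + 59 = 4 \cdot 8 \left(- \frac{19}{2}\right) + 59 = 32 \left(- \frac{19}{2}\right) + 59 = -304 + 59 = -245$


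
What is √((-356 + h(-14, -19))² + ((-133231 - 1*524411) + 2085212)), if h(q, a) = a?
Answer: √1568195 ≈ 1252.3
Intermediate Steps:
√((-356 + h(-14, -19))² + ((-133231 - 1*524411) + 2085212)) = √((-356 - 19)² + ((-133231 - 1*524411) + 2085212)) = √((-375)² + ((-133231 - 524411) + 2085212)) = √(140625 + (-657642 + 2085212)) = √(140625 + 1427570) = √1568195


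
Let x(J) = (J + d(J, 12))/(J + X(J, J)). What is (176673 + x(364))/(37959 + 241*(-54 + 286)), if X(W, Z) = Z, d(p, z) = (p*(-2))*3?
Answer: 353341/187742 ≈ 1.8821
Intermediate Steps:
d(p, z) = -6*p (d(p, z) = -2*p*3 = -6*p)
x(J) = -5/2 (x(J) = (J - 6*J)/(J + J) = (-5*J)/((2*J)) = (-5*J)*(1/(2*J)) = -5/2)
(176673 + x(364))/(37959 + 241*(-54 + 286)) = (176673 - 5/2)/(37959 + 241*(-54 + 286)) = 353341/(2*(37959 + 241*232)) = 353341/(2*(37959 + 55912)) = (353341/2)/93871 = (353341/2)*(1/93871) = 353341/187742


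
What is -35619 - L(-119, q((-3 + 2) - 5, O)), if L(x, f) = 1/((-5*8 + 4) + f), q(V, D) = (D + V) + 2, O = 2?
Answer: -1353521/38 ≈ -35619.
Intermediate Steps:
q(V, D) = 2 + D + V
L(x, f) = 1/(-36 + f) (L(x, f) = 1/((-40 + 4) + f) = 1/(-36 + f))
-35619 - L(-119, q((-3 + 2) - 5, O)) = -35619 - 1/(-36 + (2 + 2 + ((-3 + 2) - 5))) = -35619 - 1/(-36 + (2 + 2 + (-1 - 5))) = -35619 - 1/(-36 + (2 + 2 - 6)) = -35619 - 1/(-36 - 2) = -35619 - 1/(-38) = -35619 - 1*(-1/38) = -35619 + 1/38 = -1353521/38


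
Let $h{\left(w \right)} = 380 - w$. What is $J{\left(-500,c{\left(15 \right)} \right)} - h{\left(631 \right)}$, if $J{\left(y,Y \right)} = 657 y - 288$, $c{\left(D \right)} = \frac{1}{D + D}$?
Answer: $-328537$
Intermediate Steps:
$c{\left(D \right)} = \frac{1}{2 D}$
$J{\left(y,Y \right)} = -288 + 657 y$
$J{\left(-500,c{\left(15 \right)} \right)} - h{\left(631 \right)} = \left(-288 + 657 \left(-500\right)\right) - \left(380 - 631\right) = \left(-288 - 328500\right) - \left(380 - 631\right) = -328788 - -251 = -328788 + 251 = -328537$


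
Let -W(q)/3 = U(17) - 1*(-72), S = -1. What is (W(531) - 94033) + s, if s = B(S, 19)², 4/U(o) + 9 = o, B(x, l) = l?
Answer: -187779/2 ≈ -93890.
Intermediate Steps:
U(o) = 4/(-9 + o)
W(q) = -435/2 (W(q) = -3*(4/(-9 + 17) - 1*(-72)) = -3*(4/8 + 72) = -3*(4*(⅛) + 72) = -3*(½ + 72) = -3*145/2 = -435/2)
s = 361 (s = 19² = 361)
(W(531) - 94033) + s = (-435/2 - 94033) + 361 = -188501/2 + 361 = -187779/2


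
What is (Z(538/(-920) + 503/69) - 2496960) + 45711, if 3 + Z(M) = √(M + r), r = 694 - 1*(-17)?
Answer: -2451252 + √341699385/690 ≈ -2.4512e+6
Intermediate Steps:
r = 711 (r = 694 + 17 = 711)
Z(M) = -3 + √(711 + M) (Z(M) = -3 + √(M + 711) = -3 + √(711 + M))
(Z(538/(-920) + 503/69) - 2496960) + 45711 = ((-3 + √(711 + (538/(-920) + 503/69))) - 2496960) + 45711 = ((-3 + √(711 + (538*(-1/920) + 503*(1/69)))) - 2496960) + 45711 = ((-3 + √(711 + (-269/460 + 503/69))) - 2496960) + 45711 = ((-3 + √(711 + 9253/1380)) - 2496960) + 45711 = ((-3 + √(990433/1380)) - 2496960) + 45711 = ((-3 + √341699385/690) - 2496960) + 45711 = (-2496963 + √341699385/690) + 45711 = -2451252 + √341699385/690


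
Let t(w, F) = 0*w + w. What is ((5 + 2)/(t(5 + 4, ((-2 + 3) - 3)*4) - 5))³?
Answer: 343/64 ≈ 5.3594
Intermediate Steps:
t(w, F) = w (t(w, F) = 0 + w = w)
((5 + 2)/(t(5 + 4, ((-2 + 3) - 3)*4) - 5))³ = ((5 + 2)/((5 + 4) - 5))³ = (7/(9 - 5))³ = (7/4)³ = 343/64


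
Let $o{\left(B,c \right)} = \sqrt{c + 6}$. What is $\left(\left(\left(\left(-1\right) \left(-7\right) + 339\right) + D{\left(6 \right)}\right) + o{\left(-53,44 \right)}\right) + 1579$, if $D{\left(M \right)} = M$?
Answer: $1931 + 5 \sqrt{2} \approx 1938.1$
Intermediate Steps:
$o{\left(B,c \right)} = \sqrt{6 + c}$
$\left(\left(\left(\left(-1\right) \left(-7\right) + 339\right) + D{\left(6 \right)}\right) + o{\left(-53,44 \right)}\right) + 1579 = \left(\left(\left(\left(-1\right) \left(-7\right) + 339\right) + 6\right) + \sqrt{6 + 44}\right) + 1579 = \left(\left(\left(7 + 339\right) + 6\right) + \sqrt{50}\right) + 1579 = \left(\left(346 + 6\right) + 5 \sqrt{2}\right) + 1579 = \left(352 + 5 \sqrt{2}\right) + 1579 = 1931 + 5 \sqrt{2}$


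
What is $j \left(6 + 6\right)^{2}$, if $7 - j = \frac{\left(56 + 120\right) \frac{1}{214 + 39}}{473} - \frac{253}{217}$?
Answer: $\frac{2775472704}{2360743} \approx 1175.7$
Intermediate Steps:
$j = \frac{19274116}{2360743}$ ($j = 7 - \left(\frac{\left(56 + 120\right) \frac{1}{214 + 39}}{473} - \frac{253}{217}\right) = 7 - \left(\frac{176}{253} \cdot \frac{1}{473} - \frac{253}{217}\right) = 7 - \left(176 \cdot \frac{1}{253} \cdot \frac{1}{473} - \frac{253}{217}\right) = 7 - \left(\frac{16}{23} \cdot \frac{1}{473} - \frac{253}{217}\right) = 7 - \left(\frac{16}{10879} - \frac{253}{217}\right) = 7 - - \frac{2748915}{2360743} = 7 + \frac{2748915}{2360743} = \frac{19274116}{2360743} \approx 8.1644$)
$j \left(6 + 6\right)^{2} = \frac{19274116 \left(6 + 6\right)^{2}}{2360743} = \frac{19274116 \cdot 12^{2}}{2360743} = \frac{19274116}{2360743} \cdot 144 = \frac{2775472704}{2360743}$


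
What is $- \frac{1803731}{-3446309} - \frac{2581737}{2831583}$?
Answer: $- \frac{1263349807520}{3252836659049} \approx -0.38838$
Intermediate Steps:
$- \frac{1803731}{-3446309} - \frac{2581737}{2831583} = \left(-1803731\right) \left(- \frac{1}{3446309}\right) - \frac{860579}{943861} = \frac{1803731}{3446309} - \frac{860579}{943861} = - \frac{1263349807520}{3252836659049}$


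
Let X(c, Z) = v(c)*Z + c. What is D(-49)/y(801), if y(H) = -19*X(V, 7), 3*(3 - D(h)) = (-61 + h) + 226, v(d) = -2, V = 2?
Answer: -107/684 ≈ -0.15643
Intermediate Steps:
D(h) = -52 - h/3 (D(h) = 3 - ((-61 + h) + 226)/3 = 3 - (165 + h)/3 = 3 + (-55 - h/3) = -52 - h/3)
X(c, Z) = c - 2*Z (X(c, Z) = -2*Z + c = c - 2*Z)
y(H) = 228 (y(H) = -19*(2 - 2*7) = -19*(2 - 14) = -19*(-12) = 228)
D(-49)/y(801) = (-52 - 1/3*(-49))/228 = (-52 + 49/3)*(1/228) = -107/3*1/228 = -107/684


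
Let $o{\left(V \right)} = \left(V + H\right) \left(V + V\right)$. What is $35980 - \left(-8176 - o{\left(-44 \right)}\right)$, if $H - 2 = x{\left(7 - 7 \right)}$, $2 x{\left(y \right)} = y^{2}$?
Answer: $47852$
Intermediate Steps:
$x{\left(y \right)} = \frac{y^{2}}{2}$
$H = 2$ ($H = 2 + \frac{\left(7 - 7\right)^{2}}{2} = 2 + \frac{0^{2}}{2} = 2 + \frac{1}{2} \cdot 0 = 2 + 0 = 2$)
$o{\left(V \right)} = 2 V \left(2 + V\right)$ ($o{\left(V \right)} = \left(V + 2\right) \left(V + V\right) = \left(2 + V\right) 2 V = 2 V \left(2 + V\right)$)
$35980 - \left(-8176 - o{\left(-44 \right)}\right) = 35980 - \left(-8176 - 2 \left(-44\right) \left(2 - 44\right)\right) = 35980 - \left(-8176 - 2 \left(-44\right) \left(-42\right)\right) = 35980 - \left(-8176 - 3696\right) = 35980 - -11872 = 35980 + 11872 = 47852$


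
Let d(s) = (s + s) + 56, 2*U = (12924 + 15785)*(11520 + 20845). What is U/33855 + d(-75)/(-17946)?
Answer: 555827782945/40504122 ≈ 13723.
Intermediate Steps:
U = 929166785/2 (U = ((12924 + 15785)*(11520 + 20845))/2 = (28709*32365)/2 = (½)*929166785 = 929166785/2 ≈ 4.6458e+8)
d(s) = 56 + 2*s (d(s) = 2*s + 56 = 56 + 2*s)
U/33855 + d(-75)/(-17946) = (929166785/2)/33855 + (56 + 2*(-75))/(-17946) = (929166785/2)*(1/33855) + (56 - 150)*(-1/17946) = 185833357/13542 - 94*(-1/17946) = 185833357/13542 + 47/8973 = 555827782945/40504122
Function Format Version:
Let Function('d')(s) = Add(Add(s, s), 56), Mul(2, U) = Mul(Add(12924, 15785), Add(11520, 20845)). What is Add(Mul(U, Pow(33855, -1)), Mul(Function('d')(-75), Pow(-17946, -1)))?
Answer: Rational(555827782945, 40504122) ≈ 13723.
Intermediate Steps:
U = Rational(929166785, 2) (U = Mul(Rational(1, 2), Mul(Add(12924, 15785), Add(11520, 20845))) = Mul(Rational(1, 2), Mul(28709, 32365)) = Mul(Rational(1, 2), 929166785) = Rational(929166785, 2) ≈ 4.6458e+8)
Function('d')(s) = Add(56, Mul(2, s)) (Function('d')(s) = Add(Mul(2, s), 56) = Add(56, Mul(2, s)))
Add(Mul(U, Pow(33855, -1)), Mul(Function('d')(-75), Pow(-17946, -1))) = Add(Mul(Rational(929166785, 2), Pow(33855, -1)), Mul(Add(56, Mul(2, -75)), Pow(-17946, -1))) = Add(Mul(Rational(929166785, 2), Rational(1, 33855)), Mul(Add(56, -150), Rational(-1, 17946))) = Add(Rational(185833357, 13542), Mul(-94, Rational(-1, 17946))) = Add(Rational(185833357, 13542), Rational(47, 8973)) = Rational(555827782945, 40504122)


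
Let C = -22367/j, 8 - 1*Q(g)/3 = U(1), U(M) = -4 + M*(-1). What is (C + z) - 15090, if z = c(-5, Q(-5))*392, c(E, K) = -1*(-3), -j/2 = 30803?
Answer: -857163517/61606 ≈ -13914.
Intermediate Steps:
U(M) = -4 - M
j = -61606 (j = -2*30803 = -61606)
Q(g) = 39 (Q(g) = 24 - 3*(-4 - 1*1) = 24 - 3*(-4 - 1) = 24 - 3*(-5) = 24 + 15 = 39)
c(E, K) = 3
z = 1176 (z = 3*392 = 1176)
C = 22367/61606 (C = -22367/(-61606) = -22367*(-1/61606) = 22367/61606 ≈ 0.36307)
(C + z) - 15090 = (22367/61606 + 1176) - 15090 = 72471023/61606 - 15090 = -857163517/61606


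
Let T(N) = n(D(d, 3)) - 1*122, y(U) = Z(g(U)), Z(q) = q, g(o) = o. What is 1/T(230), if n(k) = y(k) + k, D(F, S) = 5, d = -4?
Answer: -1/112 ≈ -0.0089286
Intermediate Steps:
y(U) = U
n(k) = 2*k (n(k) = k + k = 2*k)
T(N) = -112 (T(N) = 2*5 - 1*122 = 10 - 122 = -112)
1/T(230) = 1/(-112) = -1/112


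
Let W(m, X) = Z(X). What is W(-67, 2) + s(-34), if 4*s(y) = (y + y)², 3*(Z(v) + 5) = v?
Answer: 3455/3 ≈ 1151.7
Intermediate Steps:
Z(v) = -5 + v/3
W(m, X) = -5 + X/3
s(y) = y² (s(y) = (y + y)²/4 = (2*y)²/4 = (4*y²)/4 = y²)
W(-67, 2) + s(-34) = (-5 + (⅓)*2) + (-34)² = (-5 + ⅔) + 1156 = -13/3 + 1156 = 3455/3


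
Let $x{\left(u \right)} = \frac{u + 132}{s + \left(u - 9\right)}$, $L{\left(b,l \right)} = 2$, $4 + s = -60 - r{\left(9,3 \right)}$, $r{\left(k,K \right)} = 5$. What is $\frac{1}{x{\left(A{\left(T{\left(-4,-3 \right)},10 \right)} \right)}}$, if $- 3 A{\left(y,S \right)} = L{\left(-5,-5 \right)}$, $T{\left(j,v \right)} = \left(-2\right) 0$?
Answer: $- \frac{118}{197} \approx -0.59898$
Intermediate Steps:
$s = -69$ ($s = -4 - 65 = -69$)
$T{\left(j,v \right)} = 0$
$A{\left(y,S \right)} = - \frac{2}{3}$ ($A{\left(y,S \right)} = \left(- \frac{1}{3}\right) 2 = - \frac{2}{3}$)
$x{\left(u \right)} = \frac{132 + u}{-78 + u}$ ($x{\left(u \right)} = \frac{u + 132}{-69 + \left(u - 9\right)} = \frac{132 + u}{-69 + \left(-9 + u\right)} = \frac{132 + u}{-78 + u}$)
$\frac{1}{x{\left(A{\left(T{\left(-4,-3 \right)},10 \right)} \right)}} = \frac{1}{\frac{1}{-78 - \frac{2}{3}} \left(132 - \frac{2}{3}\right)} = \frac{1}{\frac{1}{- \frac{236}{3}} \cdot \frac{394}{3}} = \frac{1}{\left(- \frac{3}{236}\right) \frac{394}{3}} = \frac{1}{- \frac{197}{118}} = - \frac{118}{197}$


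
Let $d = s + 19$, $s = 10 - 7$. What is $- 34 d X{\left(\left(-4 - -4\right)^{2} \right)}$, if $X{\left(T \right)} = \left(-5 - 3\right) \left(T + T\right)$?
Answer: $0$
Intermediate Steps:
$s = 3$
$X{\left(T \right)} = - 16 T$ ($X{\left(T \right)} = - 8 \cdot 2 T = - 16 T$)
$d = 22$ ($d = 3 + 19 = 22$)
$- 34 d X{\left(\left(-4 - -4\right)^{2} \right)} = \left(-34\right) 22 \left(- 16 \left(-4 - -4\right)^{2}\right) = - 748 \left(- 16 \left(-4 + 4\right)^{2}\right) = - 748 \left(- 16 \cdot 0^{2}\right) = - 748 \left(\left(-16\right) 0\right) = \left(-748\right) 0 = 0$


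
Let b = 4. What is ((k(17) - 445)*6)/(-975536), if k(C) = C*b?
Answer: 1131/487768 ≈ 0.0023187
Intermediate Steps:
k(C) = 4*C (k(C) = C*4 = 4*C)
((k(17) - 445)*6)/(-975536) = ((4*17 - 445)*6)/(-975536) = ((68 - 445)*6)*(-1/975536) = -377*6*(-1/975536) = -2262*(-1/975536) = 1131/487768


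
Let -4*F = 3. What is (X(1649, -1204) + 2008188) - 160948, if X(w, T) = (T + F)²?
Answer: 52778601/16 ≈ 3.2987e+6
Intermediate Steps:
F = -¾ (F = -¼*3 = -¾ ≈ -0.75000)
X(w, T) = (-¾ + T)² (X(w, T) = (T - ¾)² = (-¾ + T)²)
(X(1649, -1204) + 2008188) - 160948 = ((-3 + 4*(-1204))²/16 + 2008188) - 160948 = ((-3 - 4816)²/16 + 2008188) - 160948 = ((1/16)*(-4819)² + 2008188) - 160948 = ((1/16)*23222761 + 2008188) - 160948 = (23222761/16 + 2008188) - 160948 = 55353769/16 - 160948 = 52778601/16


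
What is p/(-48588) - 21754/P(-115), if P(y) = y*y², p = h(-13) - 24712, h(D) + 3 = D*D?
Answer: 6398063517/12316045750 ≈ 0.51949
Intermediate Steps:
h(D) = -3 + D² (h(D) = -3 + D*D = -3 + D²)
p = -24546 (p = (-3 + (-13)²) - 24712 = (-3 + 169) - 24712 = 166 - 24712 = -24546)
P(y) = y³
p/(-48588) - 21754/P(-115) = -24546/(-48588) - 21754/((-115)³) = -24546*(-1/48588) - 21754/(-1520875) = 4091/8098 - 21754*(-1/1520875) = 4091/8098 + 21754/1520875 = 6398063517/12316045750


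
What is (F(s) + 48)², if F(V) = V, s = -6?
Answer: 1764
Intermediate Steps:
(F(s) + 48)² = (-6 + 48)² = 42² = 1764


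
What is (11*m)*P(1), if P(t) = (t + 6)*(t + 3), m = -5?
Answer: -1540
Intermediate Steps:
P(t) = (3 + t)*(6 + t) (P(t) = (6 + t)*(3 + t) = (3 + t)*(6 + t))
(11*m)*P(1) = (11*(-5))*(18 + 1**2 + 9*1) = -55*(18 + 1 + 9) = -55*28 = -1540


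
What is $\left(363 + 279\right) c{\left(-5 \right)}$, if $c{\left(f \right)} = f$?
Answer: $-3210$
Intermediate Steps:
$\left(363 + 279\right) c{\left(-5 \right)} = \left(363 + 279\right) \left(-5\right) = 642 \left(-5\right) = -3210$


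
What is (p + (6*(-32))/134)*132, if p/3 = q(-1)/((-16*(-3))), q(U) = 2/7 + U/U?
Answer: -334917/1876 ≈ -178.53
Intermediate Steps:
q(U) = 9/7 (q(U) = 2*(1/7) + 1 = 2/7 + 1 = 9/7)
p = 9/112 (p = 3*(9/(7*((-16*(-3))))) = 3*((9/7)/48) = 3*((9/7)*(1/48)) = 3*(3/112) = 9/112 ≈ 0.080357)
(p + (6*(-32))/134)*132 = (9/112 + (6*(-32))/134)*132 = (9/112 - 192*1/134)*132 = (9/112 - 96/67)*132 = -10149/7504*132 = -334917/1876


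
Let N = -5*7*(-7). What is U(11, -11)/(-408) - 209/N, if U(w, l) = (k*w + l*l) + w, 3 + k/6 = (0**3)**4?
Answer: -11517/16660 ≈ -0.69130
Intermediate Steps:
k = -18 (k = -18 + 6*(0**3)**4 = -18 + 6*0**4 = -18 + 6*0 = -18 + 0 = -18)
U(w, l) = l**2 - 17*w (U(w, l) = (-18*w + l*l) + w = (-18*w + l**2) + w = (l**2 - 18*w) + w = l**2 - 17*w)
N = 245 (N = -35*(-7) = 245)
U(11, -11)/(-408) - 209/N = ((-11)**2 - 17*11)/(-408) - 209/245 = (121 - 187)*(-1/408) - 209*1/245 = -66*(-1/408) - 209/245 = 11/68 - 209/245 = -11517/16660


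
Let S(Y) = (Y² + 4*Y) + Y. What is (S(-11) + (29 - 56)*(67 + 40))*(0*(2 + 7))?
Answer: 0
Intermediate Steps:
S(Y) = Y² + 5*Y
(S(-11) + (29 - 56)*(67 + 40))*(0*(2 + 7)) = (-11*(5 - 11) + (29 - 56)*(67 + 40))*(0*(2 + 7)) = (-11*(-6) - 27*107)*(0*9) = (66 - 2889)*0 = -2823*0 = 0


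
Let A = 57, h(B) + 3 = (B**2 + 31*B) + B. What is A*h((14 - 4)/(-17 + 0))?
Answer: -353799/289 ≈ -1224.2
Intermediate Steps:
h(B) = -3 + B**2 + 32*B (h(B) = -3 + ((B**2 + 31*B) + B) = -3 + (B**2 + 32*B) = -3 + B**2 + 32*B)
A*h((14 - 4)/(-17 + 0)) = 57*(-3 + ((14 - 4)/(-17 + 0))**2 + 32*((14 - 4)/(-17 + 0))) = 57*(-3 + (10/(-17))**2 + 32*(10/(-17))) = 57*(-3 + (10*(-1/17))**2 + 32*(10*(-1/17))) = 57*(-3 + (-10/17)**2 + 32*(-10/17)) = 57*(-3 + 100/289 - 320/17) = 57*(-6207/289) = -353799/289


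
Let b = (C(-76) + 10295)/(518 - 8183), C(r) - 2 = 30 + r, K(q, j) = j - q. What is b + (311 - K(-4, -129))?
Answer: 1110563/2555 ≈ 434.66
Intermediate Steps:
C(r) = 32 + r (C(r) = 2 + (30 + r) = 32 + r)
b = -3417/2555 (b = ((32 - 76) + 10295)/(518 - 8183) = (-44 + 10295)/(-7665) = 10251*(-1/7665) = -3417/2555 ≈ -1.3374)
b + (311 - K(-4, -129)) = -3417/2555 + (311 - (-129 - 1*(-4))) = -3417/2555 + (311 - (-129 + 4)) = -3417/2555 + (311 - 1*(-125)) = -3417/2555 + (311 + 125) = -3417/2555 + 436 = 1110563/2555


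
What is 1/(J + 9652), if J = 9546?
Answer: 1/19198 ≈ 5.2089e-5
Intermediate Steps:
1/(J + 9652) = 1/(9546 + 9652) = 1/19198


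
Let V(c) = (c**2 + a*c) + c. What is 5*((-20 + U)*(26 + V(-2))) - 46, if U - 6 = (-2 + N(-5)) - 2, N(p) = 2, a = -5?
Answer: -3086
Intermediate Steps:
V(c) = c**2 - 4*c (V(c) = (c**2 - 5*c) + c = c**2 - 4*c)
U = 4 (U = 6 + ((-2 + 2) - 2) = 6 + (0 - 2) = 6 - 2 = 4)
5*((-20 + U)*(26 + V(-2))) - 46 = 5*((-20 + 4)*(26 - 2*(-4 - 2))) - 46 = 5*(-16*(26 - 2*(-6))) - 46 = 5*(-16*(26 + 12)) - 46 = 5*(-16*38) - 46 = 5*(-608) - 46 = -3040 - 46 = -3086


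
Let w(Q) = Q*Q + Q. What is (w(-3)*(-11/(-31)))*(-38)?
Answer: -2508/31 ≈ -80.903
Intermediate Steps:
w(Q) = Q + Q² (w(Q) = Q² + Q = Q + Q²)
(w(-3)*(-11/(-31)))*(-38) = ((-3*(1 - 3))*(-11/(-31)))*(-38) = ((-3*(-2))*(-11*(-1/31)))*(-38) = (6*(11/31))*(-38) = (66/31)*(-38) = -2508/31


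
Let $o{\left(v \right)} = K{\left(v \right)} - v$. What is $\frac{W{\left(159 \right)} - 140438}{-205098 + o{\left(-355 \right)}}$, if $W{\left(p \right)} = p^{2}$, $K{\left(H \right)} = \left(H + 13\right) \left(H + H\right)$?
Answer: $- \frac{115157}{38077} \approx -3.0243$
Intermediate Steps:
$K{\left(H \right)} = 2 H \left(13 + H\right)$ ($K{\left(H \right)} = \left(13 + H\right) 2 H = 2 H \left(13 + H\right)$)
$o{\left(v \right)} = - v + 2 v \left(13 + v\right)$ ($o{\left(v \right)} = 2 v \left(13 + v\right) - v = - v + 2 v \left(13 + v\right)$)
$\frac{W{\left(159 \right)} - 140438}{-205098 + o{\left(-355 \right)}} = \frac{159^{2} - 140438}{-205098 - 355 \left(25 + 2 \left(-355\right)\right)} = \frac{25281 - 140438}{-205098 - 355 \left(25 - 710\right)} = - \frac{115157}{-205098 - -243175} = - \frac{115157}{-205098 + 243175} = - \frac{115157}{38077}$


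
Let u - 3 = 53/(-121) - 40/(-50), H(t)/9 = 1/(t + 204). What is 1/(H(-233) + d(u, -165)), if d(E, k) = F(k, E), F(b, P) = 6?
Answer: 29/165 ≈ 0.17576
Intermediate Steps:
H(t) = 9/(204 + t) (H(t) = 9/(t + 204) = 9/(204 + t))
u = 2034/605 (u = 3 + (53/(-121) - 40/(-50)) = 3 + (53*(-1/121) - 40*(-1/50)) = 3 + (-53/121 + ⅘) = 3 + 219/605 = 2034/605 ≈ 3.3620)
d(E, k) = 6
1/(H(-233) + d(u, -165)) = 1/(9/(204 - 233) + 6) = 1/(9/(-29) + 6) = 1/(9*(-1/29) + 6) = 1/(-9/29 + 6) = 1/(165/29) = 29/165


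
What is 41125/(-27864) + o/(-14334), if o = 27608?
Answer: -226459177/66567096 ≈ -3.4020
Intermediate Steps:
41125/(-27864) + o/(-14334) = 41125/(-27864) + 27608/(-14334) = 41125*(-1/27864) + 27608*(-1/14334) = -41125/27864 - 13804/7167 = -226459177/66567096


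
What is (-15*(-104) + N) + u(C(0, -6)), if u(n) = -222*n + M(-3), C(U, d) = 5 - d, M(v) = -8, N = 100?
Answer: -790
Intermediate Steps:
u(n) = -8 - 222*n (u(n) = -222*n - 8 = -8 - 222*n)
(-15*(-104) + N) + u(C(0, -6)) = (-15*(-104) + 100) + (-8 - 222*(5 - 1*(-6))) = (1560 + 100) + (-8 - 222*(5 + 6)) = 1660 + (-8 - 222*11) = 1660 + (-8 - 2442) = 1660 - 2450 = -790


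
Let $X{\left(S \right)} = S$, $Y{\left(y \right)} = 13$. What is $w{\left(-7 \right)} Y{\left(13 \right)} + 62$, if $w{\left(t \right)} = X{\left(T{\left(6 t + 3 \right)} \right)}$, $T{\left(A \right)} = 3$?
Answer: $101$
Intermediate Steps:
$w{\left(t \right)} = 3$
$w{\left(-7 \right)} Y{\left(13 \right)} + 62 = 3 \cdot 13 + 62 = 39 + 62 = 101$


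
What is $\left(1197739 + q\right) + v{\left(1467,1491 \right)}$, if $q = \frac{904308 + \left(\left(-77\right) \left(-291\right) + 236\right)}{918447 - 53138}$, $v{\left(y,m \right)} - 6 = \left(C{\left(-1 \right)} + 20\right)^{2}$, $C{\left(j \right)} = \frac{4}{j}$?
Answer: $\frac{1036641974260}{865309} \approx 1.198 \cdot 10^{6}$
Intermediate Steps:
$v{\left(y,m \right)} = 262$ ($v{\left(y,m \right)} = 6 + \left(\frac{4}{-1} + 20\right)^{2} = 6 + \left(4 \left(-1\right) + 20\right)^{2} = 6 + \left(-4 + 20\right)^{2} = 6 + 16^{2} = 6 + 256 = 262$)
$q = \frac{926951}{865309}$ ($q = \frac{904308 + \left(22407 + 236\right)}{865309} = \left(904308 + 22643\right) \frac{1}{865309} = 926951 \cdot \frac{1}{865309} = \frac{926951}{865309} \approx 1.0712$)
$\left(1197739 + q\right) + v{\left(1467,1491 \right)} = \left(1197739 + \frac{926951}{865309}\right) + 262 = \frac{1036415263302}{865309} + 262 = \frac{1036641974260}{865309}$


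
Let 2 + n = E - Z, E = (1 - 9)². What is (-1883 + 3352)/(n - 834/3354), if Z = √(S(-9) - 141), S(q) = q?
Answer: 28346001749/1238433511 + 2295172945*I*√6/1238433511 ≈ 22.889 + 4.5396*I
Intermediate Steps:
E = 64 (E = (-8)² = 64)
Z = 5*I*√6 (Z = √(-9 - 141) = √(-150) = 5*I*√6 ≈ 12.247*I)
n = 62 - 5*I*√6 (n = -2 + (64 - 5*I*√6) = 62 - 5*I*√6 ≈ 62.0 - 12.247*I)
(-1883 + 3352)/(n - 834/3354) = (-1883 + 3352)/((62 - 5*I*√6) - 834/3354) = 1469/((62 - 5*I*√6) - 834*1/3354) = 1469/((62 - 5*I*√6) - 139/559) = 1469/(34519/559 - 5*I*√6)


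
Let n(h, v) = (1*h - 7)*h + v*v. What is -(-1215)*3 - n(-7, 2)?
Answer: 3543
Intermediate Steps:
n(h, v) = v**2 + h*(-7 + h) (n(h, v) = (h - 7)*h + v**2 = (-7 + h)*h + v**2 = h*(-7 + h) + v**2 = v**2 + h*(-7 + h))
-(-1215)*3 - n(-7, 2) = -(-1215)*3 - ((-7)**2 + 2**2 - 7*(-7)) = -135*(-27) - (49 + 4 + 49) = 3645 - 1*102 = 3645 - 102 = 3543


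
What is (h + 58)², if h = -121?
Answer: 3969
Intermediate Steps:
(h + 58)² = (-121 + 58)² = (-63)² = 3969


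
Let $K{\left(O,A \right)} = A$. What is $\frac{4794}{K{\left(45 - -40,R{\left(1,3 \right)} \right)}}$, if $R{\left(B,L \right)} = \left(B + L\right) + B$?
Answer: $\frac{4794}{5} \approx 958.8$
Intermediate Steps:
$R{\left(B,L \right)} = L + 2 B$
$\frac{4794}{K{\left(45 - -40,R{\left(1,3 \right)} \right)}} = \frac{4794}{3 + 2 \cdot 1} = \frac{4794}{3 + 2} = \frac{4794}{5}$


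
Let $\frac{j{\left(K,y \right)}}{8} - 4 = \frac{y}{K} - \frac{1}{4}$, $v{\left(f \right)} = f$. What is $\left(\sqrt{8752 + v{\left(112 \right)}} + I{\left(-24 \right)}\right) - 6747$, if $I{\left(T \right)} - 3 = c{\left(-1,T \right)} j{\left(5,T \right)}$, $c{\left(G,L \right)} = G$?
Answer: $- \frac{33678}{5} + 4 \sqrt{554} \approx -6641.5$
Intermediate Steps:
$j{\left(K,y \right)} = 30 + \frac{8 y}{K}$ ($j{\left(K,y \right)} = 32 + 8 \left(\frac{y}{K} - \frac{1}{4}\right) = 32 + 8 \left(- \frac{1}{4} + \frac{y}{K}\right) = 32 - \left(2 - \frac{8 y}{K}\right) = 30 + \frac{8 y}{K}$)
$I{\left(T \right)} = -27 - \frac{8 T}{5}$ ($I{\left(T \right)} = 3 - \left(30 + \frac{8 T}{5}\right) = -27 - \frac{8 T}{5}$)
$\left(\sqrt{8752 + v{\left(112 \right)}} + I{\left(-24 \right)}\right) - 6747 = \left(\sqrt{8752 + 112} - - \frac{57}{5}\right) - 6747 = \left(\sqrt{8864} + \left(-27 + \frac{192}{5}\right)\right) - 6747 = \left(4 \sqrt{554} + \frac{57}{5}\right) - 6747 = \left(\frac{57}{5} + 4 \sqrt{554}\right) - 6747 = - \frac{33678}{5} + 4 \sqrt{554}$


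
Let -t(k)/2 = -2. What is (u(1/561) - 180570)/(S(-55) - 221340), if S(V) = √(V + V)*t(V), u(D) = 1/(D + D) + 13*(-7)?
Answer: 3992541987/4899139736 + 360761*I*√110/24495698680 ≈ 0.81495 + 0.00015446*I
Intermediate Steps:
u(D) = -91 + 1/(2*D) (u(D) = 1/(2*D) - 91 = -91 + 1/(2*D))
t(k) = 4 (t(k) = -2*(-2) = 4)
S(V) = 4*√2*√V (S(V) = √(V + V)*4 = √(2*V)*4 = (√2*√V)*4 = 4*√2*√V)
(u(1/561) - 180570)/(S(-55) - 221340) = ((-91 + 1/(2*(1/561))) - 180570)/(4*√2*√(-55) - 221340) = ((-91 + 1/(2*(1/561))) - 180570)/(4*√2*(I*√55) - 221340) = ((-91 + (½)*561) - 180570)/(4*I*√110 - 221340) = ((-91 + 561/2) - 180570)/(-221340 + 4*I*√110) = (379/2 - 180570)/(-221340 + 4*I*√110) = -360761/(2*(-221340 + 4*I*√110))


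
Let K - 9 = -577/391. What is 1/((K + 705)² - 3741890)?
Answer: -152881/494447596681 ≈ -3.0920e-7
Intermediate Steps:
K = 2942/391 (K = 9 - 577/391 = 2942/391 ≈ 7.5243)
1/((K + 705)² - 3741890) = 1/((2942/391 + 705)² - 3741890) = 1/((278597/391)² - 3741890) = 1/(77616288409/152881 - 3741890) = 1/(-494447596681/152881) = -152881/494447596681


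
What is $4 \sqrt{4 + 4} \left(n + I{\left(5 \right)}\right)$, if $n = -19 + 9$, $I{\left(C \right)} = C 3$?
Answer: $40 \sqrt{2} \approx 56.569$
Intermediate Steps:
$I{\left(C \right)} = 3 C$
$n = -10$
$4 \sqrt{4 + 4} \left(n + I{\left(5 \right)}\right) = 4 \sqrt{4 + 4} \left(-10 + 3 \cdot 5\right) = 4 \sqrt{8} \left(-10 + 15\right) = 4 \cdot 2 \sqrt{2} \cdot 5 = 8 \sqrt{2} \cdot 5 = 40 \sqrt{2}$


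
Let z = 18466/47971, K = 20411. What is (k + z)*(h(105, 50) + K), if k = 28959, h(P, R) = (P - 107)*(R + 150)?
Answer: 3971356345315/6853 ≈ 5.7951e+8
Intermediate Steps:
h(P, R) = (-107 + P)*(150 + R)
z = 2638/6853 (z = 18466*(1/47971) = 2638/6853 ≈ 0.38494)
(k + z)*(h(105, 50) + K) = (28959 + 2638/6853)*((-16050 - 107*50 + 150*105 + 105*50) + 20411) = 198458665*((-16050 - 5350 + 15750 + 5250) + 20411)/6853 = 198458665*(-400 + 20411)/6853 = (198458665/6853)*20011 = 3971356345315/6853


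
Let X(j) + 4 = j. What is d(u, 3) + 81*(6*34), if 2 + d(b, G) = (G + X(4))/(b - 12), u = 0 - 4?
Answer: 264349/16 ≈ 16522.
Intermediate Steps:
X(j) = -4 + j
u = -4
d(b, G) = -2 + G/(-12 + b) (d(b, G) = -2 + (G + (-4 + 4))/(b - 12) = -2 + (G + 0)/(-12 + b) = -2 + G/(-12 + b))
d(u, 3) + 81*(6*34) = (24 + 3 - 2*(-4))/(-12 - 4) + 81*(6*34) = (24 + 3 + 8)/(-16) + 81*204 = -1/16*35 + 16524 = -35/16 + 16524 = 264349/16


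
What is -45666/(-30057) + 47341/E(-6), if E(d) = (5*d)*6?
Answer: -10966733/41940 ≈ -261.49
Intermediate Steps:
E(d) = 30*d
-45666/(-30057) + 47341/E(-6) = -45666/(-30057) + 47341/((30*(-6))) = -45666*(-1/30057) + 47341/(-180) = 354/233 + 47341*(-1/180) = 354/233 - 47341/180 = -10966733/41940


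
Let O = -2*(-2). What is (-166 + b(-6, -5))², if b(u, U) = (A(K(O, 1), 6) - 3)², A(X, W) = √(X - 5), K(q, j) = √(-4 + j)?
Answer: (166 - (3 - √(-5 + I*√3))²)² ≈ 26850.0 + 3903.1*I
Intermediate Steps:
O = 4
A(X, W) = √(-5 + X)
b(u, U) = (-3 + √(-5 + I*√3))² (b(u, U) = (√(-5 + √(-4 + 1)) - 3)² = (√(-5 + √(-3)) - 3)² = (√(-5 + I*√3) - 3)² = (-3 + √(-5 + I*√3))²)
(-166 + b(-6, -5))² = (-166 + (3 - √(-5 + I*√3))²)²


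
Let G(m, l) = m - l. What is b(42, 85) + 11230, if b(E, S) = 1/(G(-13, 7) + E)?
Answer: 247061/22 ≈ 11230.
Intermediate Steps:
b(E, S) = 1/(-20 + E) (b(E, S) = 1/((-13 - 1*7) + E) = 1/((-13 - 7) + E) = 1/(-20 + E))
b(42, 85) + 11230 = 1/(-20 + 42) + 11230 = 1/22 + 11230 = 247061/22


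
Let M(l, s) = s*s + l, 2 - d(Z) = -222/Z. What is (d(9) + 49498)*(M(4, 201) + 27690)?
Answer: 10117146530/3 ≈ 3.3724e+9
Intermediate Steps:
d(Z) = 2 + 222/Z (d(Z) = 2 - (-222)/Z = 2 + 222/Z)
M(l, s) = l + s² (M(l, s) = s² + l = l + s²)
(d(9) + 49498)*(M(4, 201) + 27690) = ((2 + 222/9) + 49498)*((4 + 201²) + 27690) = ((2 + 222*(⅑)) + 49498)*((4 + 40401) + 27690) = ((2 + 74/3) + 49498)*(40405 + 27690) = (80/3 + 49498)*68095 = (148574/3)*68095 = 10117146530/3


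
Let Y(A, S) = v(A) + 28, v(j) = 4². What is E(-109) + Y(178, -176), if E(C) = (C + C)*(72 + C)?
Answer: 8110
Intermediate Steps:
v(j) = 16
Y(A, S) = 44 (Y(A, S) = 16 + 28 = 44)
E(C) = 2*C*(72 + C) (E(C) = (2*C)*(72 + C) = 2*C*(72 + C))
E(-109) + Y(178, -176) = 2*(-109)*(72 - 109) + 44 = 2*(-109)*(-37) + 44 = 8066 + 44 = 8110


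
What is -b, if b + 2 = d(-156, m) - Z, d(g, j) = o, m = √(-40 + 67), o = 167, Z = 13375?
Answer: 13210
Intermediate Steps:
m = 3*√3 (m = √27 = 3*√3 ≈ 5.1962)
d(g, j) = 167
b = -13210 (b = -2 + (167 - 1*13375) = -2 + (167 - 13375) = -2 - 13208 = -13210)
-b = -1*(-13210) = 13210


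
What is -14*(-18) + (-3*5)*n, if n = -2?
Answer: 282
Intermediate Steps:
-14*(-18) + (-3*5)*n = -14*(-18) - 3*5*(-2) = 252 - 15*(-2) = 252 + 30 = 282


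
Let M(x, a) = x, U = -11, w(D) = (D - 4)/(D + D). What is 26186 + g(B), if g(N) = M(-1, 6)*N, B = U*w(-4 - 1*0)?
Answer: 26197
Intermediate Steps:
w(D) = (-4 + D)/(2*D) (w(D) = (-4 + D)/((2*D)) = (-4 + D)*(1/(2*D)) = (-4 + D)/(2*D))
B = -11 (B = -11*(-4 + (-4 - 1*0))/(2*(-4 - 1*0)) = -11*(-4 + (-4 + 0))/(2*(-4 + 0)) = -11*(-4 - 4)/(2*(-4)) = -11*(-1)*(-8)/(2*4) = -11*1 = -11)
g(N) = -N
26186 + g(B) = 26186 - 1*(-11) = 26186 + 11 = 26197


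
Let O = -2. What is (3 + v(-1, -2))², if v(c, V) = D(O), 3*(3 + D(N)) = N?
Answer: 4/9 ≈ 0.44444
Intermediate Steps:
D(N) = -3 + N/3
v(c, V) = -11/3 (v(c, V) = -3 + (⅓)*(-2) = -3 - ⅔ = -11/3)
(3 + v(-1, -2))² = (3 - 11/3)² = (-⅔)² = 4/9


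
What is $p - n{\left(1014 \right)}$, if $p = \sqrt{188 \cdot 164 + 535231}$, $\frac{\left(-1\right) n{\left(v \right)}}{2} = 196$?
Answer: $392 + \sqrt{566063} \approx 1144.4$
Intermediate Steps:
$n{\left(v \right)} = -392$ ($n{\left(v \right)} = \left(-2\right) 196 = -392$)
$p = \sqrt{566063}$ ($p = \sqrt{30832 + 535231} = \sqrt{566063} \approx 752.37$)
$p - n{\left(1014 \right)} = \sqrt{566063} - -392 = \sqrt{566063} + 392 = 392 + \sqrt{566063}$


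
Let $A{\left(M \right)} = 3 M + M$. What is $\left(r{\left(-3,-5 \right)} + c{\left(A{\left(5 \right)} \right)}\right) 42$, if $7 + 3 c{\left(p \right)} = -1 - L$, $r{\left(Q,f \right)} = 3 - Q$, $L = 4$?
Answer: $84$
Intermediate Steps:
$A{\left(M \right)} = 4 M$
$c{\left(p \right)} = -4$ ($c{\left(p \right)} = - \frac{7}{3} + \frac{-1 - 4}{3} = - \frac{7}{3} + \frac{1}{3} \left(-5\right) = - \frac{7}{3} - \frac{5}{3} = -4$)
$\left(r{\left(-3,-5 \right)} + c{\left(A{\left(5 \right)} \right)}\right) 42 = \left(\left(3 - -3\right) - 4\right) 42 = \left(\left(3 + 3\right) - 4\right) 42 = \left(6 - 4\right) 42 = 2 \cdot 42 = 84$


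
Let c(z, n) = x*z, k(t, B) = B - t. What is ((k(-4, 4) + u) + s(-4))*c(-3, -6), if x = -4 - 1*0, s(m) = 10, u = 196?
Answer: 2568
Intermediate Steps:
x = -4 (x = -4 + 0 = -4)
c(z, n) = -4*z
((k(-4, 4) + u) + s(-4))*c(-3, -6) = (((4 - 1*(-4)) + 196) + 10)*(-4*(-3)) = (((4 + 4) + 196) + 10)*12 = ((8 + 196) + 10)*12 = (204 + 10)*12 = 214*12 = 2568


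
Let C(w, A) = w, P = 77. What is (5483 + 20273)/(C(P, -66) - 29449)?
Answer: -6439/7343 ≈ -0.87689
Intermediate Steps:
(5483 + 20273)/(C(P, -66) - 29449) = (5483 + 20273)/(77 - 29449) = 25756/(-29372) = 25756*(-1/29372) = -6439/7343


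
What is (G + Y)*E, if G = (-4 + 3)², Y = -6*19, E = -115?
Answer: 12995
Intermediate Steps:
Y = -114
G = 1 (G = (-1)² = 1)
(G + Y)*E = (1 - 114)*(-115) = -113*(-115) = 12995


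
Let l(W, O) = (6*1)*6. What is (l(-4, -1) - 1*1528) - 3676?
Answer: -5168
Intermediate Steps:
l(W, O) = 36 (l(W, O) = 6*6 = 36)
(l(-4, -1) - 1*1528) - 3676 = (36 - 1*1528) - 3676 = (36 - 1528) - 3676 = -1492 - 3676 = -5168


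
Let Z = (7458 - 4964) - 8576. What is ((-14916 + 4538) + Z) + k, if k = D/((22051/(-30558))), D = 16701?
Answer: -873308618/22051 ≈ -39604.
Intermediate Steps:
Z = -6082 (Z = 2494 - 8576 = -6082)
k = -510349158/22051 (k = 16701/((22051/(-30558))) = 16701/((22051*(-1/30558))) = 16701/(-22051/30558) = 16701*(-30558/22051) = -510349158/22051 ≈ -23144.)
((-14916 + 4538) + Z) + k = ((-14916 + 4538) - 6082) - 510349158/22051 = (-10378 - 6082) - 510349158/22051 = -16460 - 510349158/22051 = -873308618/22051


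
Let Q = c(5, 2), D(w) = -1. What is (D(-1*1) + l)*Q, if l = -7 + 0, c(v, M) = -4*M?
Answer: 64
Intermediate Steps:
Q = -8 (Q = -4*2 = -8)
l = -7
(D(-1*1) + l)*Q = (-1 - 7)*(-8) = -8*(-8) = 64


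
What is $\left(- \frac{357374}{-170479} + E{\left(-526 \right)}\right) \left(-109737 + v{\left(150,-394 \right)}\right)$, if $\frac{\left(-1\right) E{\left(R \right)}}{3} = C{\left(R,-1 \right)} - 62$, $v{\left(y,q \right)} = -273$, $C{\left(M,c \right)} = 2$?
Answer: $- \frac{3415105775940}{170479} \approx -2.0032 \cdot 10^{7}$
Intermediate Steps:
$E{\left(R \right)} = 180$ ($E{\left(R \right)} = - 3 \left(2 - 62\right) = \left(-3\right) \left(-60\right) = 180$)
$\left(- \frac{357374}{-170479} + E{\left(-526 \right)}\right) \left(-109737 + v{\left(150,-394 \right)}\right) = \left(- \frac{357374}{-170479} + 180\right) \left(-109737 - 273\right) = \left(\left(-357374\right) \left(- \frac{1}{170479}\right) + 180\right) \left(-110010\right) = \left(\frac{357374}{170479} + 180\right) \left(-110010\right) = \frac{31043594}{170479} \left(-110010\right) = - \frac{3415105775940}{170479}$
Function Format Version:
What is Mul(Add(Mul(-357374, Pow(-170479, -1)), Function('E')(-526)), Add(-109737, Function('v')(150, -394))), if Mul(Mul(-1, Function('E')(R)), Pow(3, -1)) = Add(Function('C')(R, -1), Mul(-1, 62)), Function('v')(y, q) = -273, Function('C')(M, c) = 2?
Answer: Rational(-3415105775940, 170479) ≈ -2.0032e+7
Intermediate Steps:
Function('E')(R) = 180 (Function('E')(R) = Mul(-3, Add(2, Mul(-1, 62))) = Mul(-3, Add(2, -62)) = Mul(-3, -60) = 180)
Mul(Add(Mul(-357374, Pow(-170479, -1)), Function('E')(-526)), Add(-109737, Function('v')(150, -394))) = Mul(Add(Mul(-357374, Pow(-170479, -1)), 180), Add(-109737, -273)) = Mul(Add(Mul(-357374, Rational(-1, 170479)), 180), -110010) = Mul(Add(Rational(357374, 170479), 180), -110010) = Mul(Rational(31043594, 170479), -110010) = Rational(-3415105775940, 170479)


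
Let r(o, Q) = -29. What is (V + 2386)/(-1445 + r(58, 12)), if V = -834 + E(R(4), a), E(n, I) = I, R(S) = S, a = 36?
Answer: -794/737 ≈ -1.0773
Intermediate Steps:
V = -798 (V = -834 + 36 = -798)
(V + 2386)/(-1445 + r(58, 12)) = (-798 + 2386)/(-1445 - 29) = 1588/(-1474) = 1588*(-1/1474) = -794/737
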